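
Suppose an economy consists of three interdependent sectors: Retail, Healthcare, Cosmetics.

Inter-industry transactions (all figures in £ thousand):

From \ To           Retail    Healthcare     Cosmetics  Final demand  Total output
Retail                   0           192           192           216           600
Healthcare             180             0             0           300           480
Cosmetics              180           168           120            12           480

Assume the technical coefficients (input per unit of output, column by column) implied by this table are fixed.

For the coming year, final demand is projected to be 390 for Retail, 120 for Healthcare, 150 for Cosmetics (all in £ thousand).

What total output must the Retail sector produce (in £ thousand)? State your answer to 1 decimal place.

x_R = 813.9

Technical coefficients a_ij = z_ij / X_j:
  a_RR = 0/600 = 0.00, a_HR = 180/600 = 0.30, a_CR = 180/600 = 0.30
  a_RH = 192/480 = 0.40, a_HH = 0/480 = 0.00, a_CH = 168/480 = 0.35
  a_RC = 192/480 = 0.40, a_HC = 0/480 = 0.00, a_CC = 120/480 = 0.25
I − A =
  [   1.00    -0.40    -0.40]
  [  -0.30     1.00     0.00]
  [  -0.30    -0.35     0.75]
Cofactors of I−A, C_ij = (−1)^(i+j)·(minor ij) (rows/columns in the sector order above):
  C_11 = (1.00)(0.75) − (0.00)(-0.35) = 0.7500
  C_12 = −[(-0.30)(0.75) − (0.00)(-0.30)] = 0.2250
  C_13 = (-0.30)(-0.35) − (1.00)(-0.30) = 0.4050
  C_21 = −[(-0.40)(0.75) − (-0.40)(-0.35)] = 0.4400
  C_22 = (1.00)(0.75) − (-0.40)(-0.30) = 0.6300
  C_23 = −[(1.00)(-0.35) − (-0.40)(-0.30)] = 0.4700
  C_31 = (-0.40)(0.00) − (-0.40)(1.00) = 0.4000
  C_32 = −[(1.00)(0.00) − (-0.40)(-0.30)] = 0.1200
  C_33 = (1.00)(1.00) − (-0.40)(-0.30) = 0.8800
det(I−A) = Σ_j (I−A)_1j·C_1j = (1.00)(0.7500) + (-0.40)(0.2250) + (-0.40)(0.4050) = 0.4980
adj(I−A) = Cᵀ =
  [ 0.7500   0.4400   0.4000]
  [ 0.2250   0.6300   0.1200]
  [ 0.4050   0.4700   0.8800]
(I − A)⁻¹ = adj(I−A) / det(I−A) ≈
  [   1.5060     0.8835     0.8032]
  [   0.4518     1.2651     0.2410]
  [   0.8133     0.9438     1.7671]
x = (I − A)⁻¹ d = adj(I−A)·d / det(I−A), with det(I−A) = 0.4980:
  x_R = (0.7500·390 + 0.4400·120 + 0.4000·150) / 0.4980 = 405.30 / 0.4980 ≈ 813.9
  x_H = (0.2250·390 + 0.6300·120 + 0.1200·150) / 0.4980 = 181.35 / 0.4980 ≈ 364.2
  x_C = (0.4050·390 + 0.4700·120 + 0.8800·150) / 0.4980 = 346.35 / 0.4980 ≈ 695.5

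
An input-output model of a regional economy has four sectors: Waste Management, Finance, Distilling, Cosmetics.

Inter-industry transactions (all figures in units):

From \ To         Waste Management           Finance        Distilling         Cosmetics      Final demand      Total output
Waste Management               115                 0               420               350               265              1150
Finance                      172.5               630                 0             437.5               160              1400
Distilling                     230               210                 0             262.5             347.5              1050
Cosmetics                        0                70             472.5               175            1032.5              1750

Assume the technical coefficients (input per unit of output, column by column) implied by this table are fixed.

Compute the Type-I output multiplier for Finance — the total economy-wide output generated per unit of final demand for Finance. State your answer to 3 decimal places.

m_F = 2.989

Technical coefficients a_ij = z_ij / X_j:
  a_WW = 115/1150 = 0.10, a_FW = 172.5/1150 = 0.15, a_DW = 230/1150 = 0.20, a_CW = 0/1150 = 0.00
  a_WF = 0/1400 = 0.00, a_FF = 630/1400 = 0.45, a_DF = 210/1400 = 0.15, a_CF = 70/1400 = 0.05
  a_WD = 420/1050 = 0.40, a_FD = 0/1050 = 0.00, a_DD = 0/1050 = 0.00, a_CD = 472.5/1050 = 0.45
  a_WC = 350/1750 = 0.20, a_FC = 437.5/1750 = 0.25, a_DC = 262.5/1750 = 0.15, a_CC = 175/1750 = 0.10
I − A =
  [   0.90     0.00    -0.40    -0.20]
  [  -0.15     0.55     0.00    -0.25]
  [  -0.20    -0.15     1.00    -0.15]
  [   0.00    -0.05    -0.45     0.90]
Compute the cofactors C_ij = (−1)^(i+j)·(3×3 minor ij) of I−A; the adjugate is their transpose:
adj(I−A) = Cᵀ =
  [ 0.428500   0.080500   0.242500   0.158000]
  [ 0.147375   0.659250   0.168750   0.244000]
  [ 0.117875   0.130250   0.432750   0.134500]
  [ 0.067125   0.101750   0.225750   0.442000]
det(I−A) = Σ_j (I−A)_1j·C_1j = (0.90)(0.428500) + (0.00)(0.147375) + (-0.40)(0.117875) + (-0.20)(0.067125) = 0.325075
(I − A)⁻¹ = adj(I−A) / det(I−A) ≈
  [   1.3182     0.2476     0.7460     0.4860]
  [   0.4534     2.0280     0.5191     0.7506]
  [   0.3626     0.4007     1.3312     0.4138]
  [   0.2065     0.3130     0.6945     1.3597]
The output multiplier for sector j is the column-j sum of the Leontief inverse (I − A)⁻¹ = adj(I−A) / det(I−A).
Column F of adj(I−A): (0.080500, 0.659250, 0.130250, 0.101750); det(I−A) = 0.325075.
m_F = (0.080500 + 0.659250 + 0.130250 + 0.101750) / 0.325075 = 0.97175 / 0.325075 ≈ 2.989.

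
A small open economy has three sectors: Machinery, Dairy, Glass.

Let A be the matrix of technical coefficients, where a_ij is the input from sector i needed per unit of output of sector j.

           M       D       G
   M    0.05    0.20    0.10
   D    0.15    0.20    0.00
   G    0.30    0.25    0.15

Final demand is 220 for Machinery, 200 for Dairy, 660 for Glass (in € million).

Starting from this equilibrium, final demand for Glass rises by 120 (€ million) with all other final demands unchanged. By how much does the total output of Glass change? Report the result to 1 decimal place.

I − A =
  [   0.95    -0.20    -0.10]
  [  -0.15     0.80     0.00]
  [  -0.30    -0.25     0.85]
Cofactors of I−A, C_ij = (−1)^(i+j)·(minor ij) (rows/columns in the sector order above):
  C_11 = (0.80)(0.85) − (0.00)(-0.25) = 0.6800
  C_12 = −[(-0.15)(0.85) − (0.00)(-0.30)] = 0.1275
  C_13 = (-0.15)(-0.25) − (0.80)(-0.30) = 0.2775
  C_21 = −[(-0.20)(0.85) − (-0.10)(-0.25)] = 0.1950
  C_22 = (0.95)(0.85) − (-0.10)(-0.30) = 0.7775
  C_23 = −[(0.95)(-0.25) − (-0.20)(-0.30)] = 0.2975
  C_31 = (-0.20)(0.00) − (-0.10)(0.80) = 0.0800
  C_32 = −[(0.95)(0.00) − (-0.10)(-0.15)] = 0.0150
  C_33 = (0.95)(0.80) − (-0.20)(-0.15) = 0.7300
det(I−A) = Σ_j (I−A)_1j·C_1j = (0.95)(0.6800) + (-0.20)(0.1275) + (-0.10)(0.2775) = 0.59275
adj(I−A) = Cᵀ =
  [ 0.6800   0.1950   0.0800]
  [ 0.1275   0.7775   0.0150]
  [ 0.2775   0.2975   0.7300]
(I − A)⁻¹ = adj(I−A) / det(I−A) ≈
  [   1.1472     0.3290     0.1350]
  [   0.2151     1.3117     0.0253]
  [   0.4682     0.5019     1.2315]
Δx = (I − A)⁻¹ Δd with Δd having +120 in the Glass component and 0 elsewhere.
So Δx_G = L_GG · (+120), where L_GG = adj(I−A)_GG / det(I−A) = 0.7300 / 0.59275.
Δx_G = 0.7300 × (+120) / 0.59275 = 87.60 / 0.59275 ≈ 147.8.

Δx_G = 147.8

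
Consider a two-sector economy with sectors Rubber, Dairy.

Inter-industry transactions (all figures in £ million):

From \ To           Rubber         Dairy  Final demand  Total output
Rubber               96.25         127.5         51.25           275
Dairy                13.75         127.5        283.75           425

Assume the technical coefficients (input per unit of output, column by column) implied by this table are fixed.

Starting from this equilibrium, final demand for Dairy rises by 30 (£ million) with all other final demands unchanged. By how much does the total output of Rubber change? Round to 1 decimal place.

Technical coefficients a_ij = z_ij / X_j:
  a_RR = 96.25/275 = 0.35, a_DR = 13.75/275 = 0.05
  a_RD = 127.5/425 = 0.30, a_DD = 127.5/425 = 0.30
I − A =
  [   0.65    -0.30]
  [  -0.05     0.70]
det(I−A) = (0.65)(0.70) − (-0.30)(-0.05) = 0.4400
adj(I−A) = [[0.70, 0.30], [0.05, 0.65]]
(I − A)⁻¹ = adj(I−A) / det(I−A) ≈
  [   1.5909     0.6818]
  [   0.1136     1.4773]
Δx = (I − A)⁻¹ Δd with Δd having +30 in the Dairy component and 0 elsewhere.
So Δx_R = L_RD · (+30), where L_RD = adj(I−A)_RD / det(I−A) = 0.30 / 0.4400.
Δx_R = 0.30 × (+30) / 0.4400 = 9.00 / 0.4400 ≈ 20.5.

Δx_R = 20.5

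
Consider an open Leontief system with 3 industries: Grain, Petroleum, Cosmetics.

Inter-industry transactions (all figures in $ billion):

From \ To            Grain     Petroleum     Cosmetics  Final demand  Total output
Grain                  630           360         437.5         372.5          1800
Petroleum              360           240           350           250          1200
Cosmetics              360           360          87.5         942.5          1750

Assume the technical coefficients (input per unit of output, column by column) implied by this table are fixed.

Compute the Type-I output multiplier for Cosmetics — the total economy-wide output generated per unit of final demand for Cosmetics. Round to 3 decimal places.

Technical coefficients a_ij = z_ij / X_j:
  a_GG = 630/1800 = 0.35, a_PG = 360/1800 = 0.20, a_CG = 360/1800 = 0.20
  a_GP = 360/1200 = 0.30, a_PP = 240/1200 = 0.20, a_CP = 360/1200 = 0.30
  a_GC = 437.5/1750 = 0.25, a_PC = 350/1750 = 0.20, a_CC = 87.5/1750 = 0.05
I − A =
  [   0.65    -0.30    -0.25]
  [  -0.20     0.80    -0.20]
  [  -0.20    -0.30     0.95]
Cofactors of I−A, C_ij = (−1)^(i+j)·(minor ij) (rows/columns in the sector order above):
  C_11 = (0.80)(0.95) − (-0.20)(-0.30) = 0.7000
  C_12 = −[(-0.20)(0.95) − (-0.20)(-0.20)] = 0.2300
  C_13 = (-0.20)(-0.30) − (0.80)(-0.20) = 0.2200
  C_21 = −[(-0.30)(0.95) − (-0.25)(-0.30)] = 0.3600
  C_22 = (0.65)(0.95) − (-0.25)(-0.20) = 0.5675
  C_23 = −[(0.65)(-0.30) − (-0.30)(-0.20)] = 0.2550
  C_31 = (-0.30)(-0.20) − (-0.25)(0.80) = 0.2600
  C_32 = −[(0.65)(-0.20) − (-0.25)(-0.20)] = 0.1800
  C_33 = (0.65)(0.80) − (-0.30)(-0.20) = 0.4600
det(I−A) = Σ_j (I−A)_1j·C_1j = (0.65)(0.7000) + (-0.30)(0.2300) + (-0.25)(0.2200) = 0.3310
adj(I−A) = Cᵀ =
  [ 0.7000   0.3600   0.2600]
  [ 0.2300   0.5675   0.1800]
  [ 0.2200   0.2550   0.4600]
(I − A)⁻¹ = adj(I−A) / det(I−A) ≈
  [   2.1148     1.0876     0.7855]
  [   0.6949     1.7145     0.5438]
  [   0.6647     0.7704     1.3897]
The output multiplier for sector j is the column-j sum of the Leontief inverse (I − A)⁻¹ = adj(I−A) / det(I−A).
Column C of adj(I−A): (0.2600, 0.1800, 0.4600); det(I−A) = 0.3310.
m_C = (0.2600 + 0.1800 + 0.4600) / 0.3310 = 0.90 / 0.3310 ≈ 2.719.

m_C = 2.719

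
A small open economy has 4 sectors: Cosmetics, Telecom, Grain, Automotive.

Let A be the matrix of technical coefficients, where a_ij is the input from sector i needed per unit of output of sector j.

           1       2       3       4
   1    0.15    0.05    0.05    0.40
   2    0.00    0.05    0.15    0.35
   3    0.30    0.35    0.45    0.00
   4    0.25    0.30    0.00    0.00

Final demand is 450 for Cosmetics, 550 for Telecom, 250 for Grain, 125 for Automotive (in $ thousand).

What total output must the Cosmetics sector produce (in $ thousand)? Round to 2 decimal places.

I − A =
  [   0.85    -0.05    -0.05    -0.40]
  [   0.00     0.95    -0.15    -0.35]
  [  -0.30    -0.35     0.55     0.00]
  [  -0.25    -0.30     0.00     1.00]
Compute the cofactors C_ij = (−1)^(i+j)·(3×3 minor ij) of I−A; the adjugate is their transpose:
adj(I−A) = Cᵀ =
  [ 0.412250   0.111000   0.067750   0.203750]
  [ 0.093125   0.397500   0.116875   0.176375]
  [ 0.284125   0.313500   0.618875   0.223375]
  [ 0.131000   0.147000   0.052000   0.383000]
det(I−A) = Σ_j (I−A)_1j·C_1j = (0.85)(0.412250) + (-0.05)(0.093125) + (-0.05)(0.284125) + (-0.40)(0.131000) = 0.27915
(I − A)⁻¹ = adj(I−A) / det(I−A) ≈
  [   1.4768     0.3976     0.2427     0.7299]
  [   0.3336     1.4240     0.4187     0.6318]
  [   1.0178     1.1231     2.2170     0.8002]
  [   0.4693     0.5266     0.1863     1.3720]
x = (I − A)⁻¹ d = adj(I−A)·d / det(I−A), with det(I−A) = 0.27915:
  x_1 = (0.412250·450 + 0.111000·550 + 0.067750·250 + 0.203750·125) / 0.27915 = 288.96875 / 0.27915 ≈ 1035.17
  x_2 = (0.093125·450 + 0.397500·550 + 0.116875·250 + 0.176375·125) / 0.27915 = 311.796875 / 0.27915 ≈ 1116.95
  x_3 = (0.284125·450 + 0.313500·550 + 0.618875·250 + 0.223375·125) / 0.27915 = 482.921875 / 0.27915 ≈ 1729.97
  x_4 = (0.131000·450 + 0.147000·550 + 0.052000·250 + 0.383000·125) / 0.27915 = 200.675 / 0.27915 ≈ 718.88

x_1 = 1035.17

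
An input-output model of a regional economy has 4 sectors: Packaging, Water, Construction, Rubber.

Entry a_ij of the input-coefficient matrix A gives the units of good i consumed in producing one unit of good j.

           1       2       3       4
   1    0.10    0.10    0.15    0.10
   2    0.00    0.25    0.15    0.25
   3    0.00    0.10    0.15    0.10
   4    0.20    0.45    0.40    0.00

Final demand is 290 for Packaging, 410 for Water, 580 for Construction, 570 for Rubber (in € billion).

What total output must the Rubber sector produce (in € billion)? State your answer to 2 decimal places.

x_4 = 1762.08

I − A =
  [   0.90    -0.10    -0.15    -0.10]
  [   0.00     0.75    -0.15    -0.25]
  [   0.00    -0.10     0.85    -0.10]
  [  -0.20    -0.45    -0.40     1.00]
Compute the cofactors C_ij = (−1)^(i+j)·(3×3 minor ij) of I−A; the adjugate is their transpose:
adj(I−A) = Cᵀ =
  [ 0.480125   0.145000   0.157375   0.100000]
  [ 0.045500   0.709000   0.229500   0.204750]
  [ 0.020000   0.130500   0.553750   0.090000]
  [ 0.124500   0.400250   0.356250   0.560250]
det(I−A) = Σ_j (I−A)_1j·C_1j = (0.90)(0.480125) + (-0.10)(0.045500) + (-0.15)(0.020000) + (-0.10)(0.124500) = 0.4121125
(I − A)⁻¹ = adj(I−A) / det(I−A) ≈
  [   1.1650     0.3518     0.3819     0.2427]
  [   0.1104     1.7204     0.5569     0.4968]
  [   0.0485     0.3167     1.3437     0.2184]
  [   0.3021     0.9712     0.8644     1.3595]
x = (I − A)⁻¹ d = adj(I−A)·d / det(I−A), with det(I−A) = 0.4121125:
  x_1 = (0.480125·290 + 0.145000·410 + 0.157375·580 + 0.100000·570) / 0.4121125 = 346.96375 / 0.4121125 ≈ 841.92
  x_2 = (0.045500·290 + 0.709000·410 + 0.229500·580 + 0.204750·570) / 0.4121125 = 553.7025 / 0.4121125 ≈ 1343.57
  x_3 = (0.020000·290 + 0.130500·410 + 0.553750·580 + 0.090000·570) / 0.4121125 = 431.78 / 0.4121125 ≈ 1047.72
  x_4 = (0.124500·290 + 0.400250·410 + 0.356250·580 + 0.560250·570) / 0.4121125 = 726.175 / 0.4121125 ≈ 1762.08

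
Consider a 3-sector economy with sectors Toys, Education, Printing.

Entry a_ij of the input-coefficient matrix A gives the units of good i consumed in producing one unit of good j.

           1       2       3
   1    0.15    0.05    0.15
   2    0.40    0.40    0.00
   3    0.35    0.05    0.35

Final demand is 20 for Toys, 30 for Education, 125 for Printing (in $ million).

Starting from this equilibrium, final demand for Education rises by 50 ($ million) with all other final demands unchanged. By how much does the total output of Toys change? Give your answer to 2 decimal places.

I − A =
  [   0.85    -0.05    -0.15]
  [  -0.40     0.60     0.00]
  [  -0.35    -0.05     0.65]
Cofactors of I−A, C_ij = (−1)^(i+j)·(minor ij) (rows/columns in the sector order above):
  C_11 = (0.60)(0.65) − (0.00)(-0.05) = 0.3900
  C_12 = −[(-0.40)(0.65) − (0.00)(-0.35)] = 0.2600
  C_13 = (-0.40)(-0.05) − (0.60)(-0.35) = 0.2300
  C_21 = −[(-0.05)(0.65) − (-0.15)(-0.05)] = 0.0400
  C_22 = (0.85)(0.65) − (-0.15)(-0.35) = 0.5000
  C_23 = −[(0.85)(-0.05) − (-0.05)(-0.35)] = 0.0600
  C_31 = (-0.05)(0.00) − (-0.15)(0.60) = 0.0900
  C_32 = −[(0.85)(0.00) − (-0.15)(-0.40)] = 0.0600
  C_33 = (0.85)(0.60) − (-0.05)(-0.40) = 0.4900
det(I−A) = Σ_j (I−A)_1j·C_1j = (0.85)(0.3900) + (-0.05)(0.2600) + (-0.15)(0.2300) = 0.2840
adj(I−A) = Cᵀ =
  [ 0.3900   0.0400   0.0900]
  [ 0.2600   0.5000   0.0600]
  [ 0.2300   0.0600   0.4900]
(I − A)⁻¹ = adj(I−A) / det(I−A) ≈
  [   1.3732     0.1408     0.3169]
  [   0.9155     1.7606     0.2113]
  [   0.8099     0.2113     1.7254]
Δx = (I − A)⁻¹ Δd with Δd having +50 in the Education component and 0 elsewhere.
So Δx_1 = L_12 · (+50), where L_12 = adj(I−A)_12 / det(I−A) = 0.0400 / 0.2840.
Δx_1 = 0.0400 × (+50) / 0.2840 = 2.00 / 0.2840 ≈ 7.04.

Δx_1 = 7.04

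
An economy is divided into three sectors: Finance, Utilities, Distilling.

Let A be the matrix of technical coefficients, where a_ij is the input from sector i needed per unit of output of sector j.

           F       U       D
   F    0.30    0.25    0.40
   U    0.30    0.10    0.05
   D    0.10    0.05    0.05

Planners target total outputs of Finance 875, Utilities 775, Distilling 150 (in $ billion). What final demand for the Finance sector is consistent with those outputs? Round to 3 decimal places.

I − A =
  [   0.70    -0.25    -0.40]
  [  -0.30     0.90    -0.05]
  [  -0.10    -0.05     0.95]
d = (I − A) x:
  d_F = (+0.70)·875 + (-0.25)·775 + (-0.40)·150 = 358.750
  d_U = (-0.30)·875 + (+0.90)·775 + (-0.05)·150 = 427.500
  d_D = (-0.10)·875 + (-0.05)·775 + (+0.95)·150 = 16.250

d_F = 358.750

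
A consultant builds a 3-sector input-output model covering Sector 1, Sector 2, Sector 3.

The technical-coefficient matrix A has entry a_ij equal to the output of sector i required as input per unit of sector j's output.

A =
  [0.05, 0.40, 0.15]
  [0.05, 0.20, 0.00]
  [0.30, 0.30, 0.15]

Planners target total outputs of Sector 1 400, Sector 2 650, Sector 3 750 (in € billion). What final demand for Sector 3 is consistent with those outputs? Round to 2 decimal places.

d_3 = 322.50

I − A =
  [   0.95    -0.40    -0.15]
  [  -0.05     0.80     0.00]
  [  -0.30    -0.30     0.85]
d = (I − A) x:
  d_1 = (+0.95)·400 + (-0.40)·650 + (-0.15)·750 = 7.50
  d_2 = (-0.05)·400 + (+0.80)·650 + (+0.00)·750 = 500.00
  d_3 = (-0.30)·400 + (-0.30)·650 + (+0.85)·750 = 322.50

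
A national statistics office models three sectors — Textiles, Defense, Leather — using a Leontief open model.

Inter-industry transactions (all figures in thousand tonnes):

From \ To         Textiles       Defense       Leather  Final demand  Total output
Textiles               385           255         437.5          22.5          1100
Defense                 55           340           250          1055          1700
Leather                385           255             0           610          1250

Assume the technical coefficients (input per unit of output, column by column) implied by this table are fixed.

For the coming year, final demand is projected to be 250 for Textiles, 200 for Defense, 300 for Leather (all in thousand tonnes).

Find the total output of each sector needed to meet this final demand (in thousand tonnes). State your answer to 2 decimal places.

Technical coefficients a_ij = z_ij / X_j:
  a_11 = 385/1100 = 0.35, a_21 = 55/1100 = 0.05, a_31 = 385/1100 = 0.35
  a_12 = 255/1700 = 0.15, a_22 = 340/1700 = 0.20, a_32 = 255/1700 = 0.15
  a_13 = 437.5/1250 = 0.35, a_23 = 250/1250 = 0.20, a_33 = 0/1250 = 0.00
I − A =
  [   0.65    -0.15    -0.35]
  [  -0.05     0.80    -0.20]
  [  -0.35    -0.15     1.00]
Cofactors of I−A, C_ij = (−1)^(i+j)·(minor ij) (rows/columns in the sector order above):
  C_11 = (0.80)(1.00) − (-0.20)(-0.15) = 0.7700
  C_12 = −[(-0.05)(1.00) − (-0.20)(-0.35)] = 0.1200
  C_13 = (-0.05)(-0.15) − (0.80)(-0.35) = 0.2875
  C_21 = −[(-0.15)(1.00) − (-0.35)(-0.15)] = 0.2025
  C_22 = (0.65)(1.00) − (-0.35)(-0.35) = 0.5275
  C_23 = −[(0.65)(-0.15) − (-0.15)(-0.35)] = 0.1500
  C_31 = (-0.15)(-0.20) − (-0.35)(0.80) = 0.3100
  C_32 = −[(0.65)(-0.20) − (-0.35)(-0.05)] = 0.1475
  C_33 = (0.65)(0.80) − (-0.15)(-0.05) = 0.5125
det(I−A) = Σ_j (I−A)_1j·C_1j = (0.65)(0.7700) + (-0.15)(0.1200) + (-0.35)(0.2875) = 0.381875
adj(I−A) = Cᵀ =
  [ 0.7700   0.2025   0.3100]
  [ 0.1200   0.5275   0.1475]
  [ 0.2875   0.1500   0.5125]
(I − A)⁻¹ = adj(I−A) / det(I−A) ≈
  [   2.0164     0.5303     0.8118]
  [   0.3142     1.3813     0.3863]
  [   0.7529     0.3928     1.3421]
x = (I − A)⁻¹ d = adj(I−A)·d / det(I−A), with det(I−A) = 0.381875:
  x_1 = (0.7700·250 + 0.2025·200 + 0.3100·300) / 0.381875 = 326.00 / 0.381875 ≈ 853.68
  x_2 = (0.1200·250 + 0.5275·200 + 0.1475·300) / 0.381875 = 179.75 / 0.381875 ≈ 470.70
  x_3 = (0.2875·250 + 0.1500·200 + 0.5125·300) / 0.381875 = 255.625 / 0.381875 ≈ 669.39

x_1 = 853.68, x_2 = 470.70, x_3 = 669.39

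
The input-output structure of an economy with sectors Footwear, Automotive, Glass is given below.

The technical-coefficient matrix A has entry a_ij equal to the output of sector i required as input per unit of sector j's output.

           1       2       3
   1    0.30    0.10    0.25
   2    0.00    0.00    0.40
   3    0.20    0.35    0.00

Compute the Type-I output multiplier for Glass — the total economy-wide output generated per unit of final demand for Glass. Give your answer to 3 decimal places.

I − A =
  [   0.70    -0.10    -0.25]
  [   0.00     1.00    -0.40]
  [  -0.20    -0.35     1.00]
Cofactors of I−A, C_ij = (−1)^(i+j)·(minor ij) (rows/columns in the sector order above):
  C_11 = (1.00)(1.00) − (-0.40)(-0.35) = 0.8600
  C_12 = −[(0.00)(1.00) − (-0.40)(-0.20)] = 0.0800
  C_13 = (0.00)(-0.35) − (1.00)(-0.20) = 0.2000
  C_21 = −[(-0.10)(1.00) − (-0.25)(-0.35)] = 0.1875
  C_22 = (0.70)(1.00) − (-0.25)(-0.20) = 0.6500
  C_23 = −[(0.70)(-0.35) − (-0.10)(-0.20)] = 0.2650
  C_31 = (-0.10)(-0.40) − (-0.25)(1.00) = 0.2900
  C_32 = −[(0.70)(-0.40) − (-0.25)(0.00)] = 0.2800
  C_33 = (0.70)(1.00) − (-0.10)(0.00) = 0.7000
det(I−A) = Σ_j (I−A)_1j·C_1j = (0.70)(0.8600) + (-0.10)(0.0800) + (-0.25)(0.2000) = 0.5440
adj(I−A) = Cᵀ =
  [ 0.8600   0.1875   0.2900]
  [ 0.0800   0.6500   0.2800]
  [ 0.2000   0.2650   0.7000]
(I − A)⁻¹ = adj(I−A) / det(I−A) ≈
  [   1.5809     0.3447     0.5331]
  [   0.1471     1.1949     0.5147]
  [   0.3676     0.4871     1.2868]
The output multiplier for sector j is the column-j sum of the Leontief inverse (I − A)⁻¹ = adj(I−A) / det(I−A).
Column 3 of adj(I−A): (0.2900, 0.2800, 0.7000); det(I−A) = 0.5440.
m_3 = (0.2900 + 0.2800 + 0.7000) / 0.5440 = 1.27 / 0.5440 ≈ 2.335.

m_3 = 2.335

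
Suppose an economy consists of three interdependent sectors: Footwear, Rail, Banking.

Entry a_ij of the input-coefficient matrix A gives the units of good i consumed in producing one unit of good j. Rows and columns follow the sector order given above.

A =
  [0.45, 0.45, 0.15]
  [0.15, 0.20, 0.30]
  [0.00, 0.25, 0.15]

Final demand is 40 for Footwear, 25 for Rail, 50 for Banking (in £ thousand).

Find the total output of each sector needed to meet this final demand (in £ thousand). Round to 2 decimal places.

x_1 = 175.90, x_2 = 96.99, x_3 = 87.35

I − A =
  [   0.55    -0.45    -0.15]
  [  -0.15     0.80    -0.30]
  [   0.00    -0.25     0.85]
Cofactors of I−A, C_ij = (−1)^(i+j)·(minor ij) (rows/columns in the sector order above):
  C_11 = (0.80)(0.85) − (-0.30)(-0.25) = 0.6050
  C_12 = −[(-0.15)(0.85) − (-0.30)(0.00)] = 0.1275
  C_13 = (-0.15)(-0.25) − (0.80)(0.00) = 0.0375
  C_21 = −[(-0.45)(0.85) − (-0.15)(-0.25)] = 0.4200
  C_22 = (0.55)(0.85) − (-0.15)(0.00) = 0.4675
  C_23 = −[(0.55)(-0.25) − (-0.45)(0.00)] = 0.1375
  C_31 = (-0.45)(-0.30) − (-0.15)(0.80) = 0.2550
  C_32 = −[(0.55)(-0.30) − (-0.15)(-0.15)] = 0.1875
  C_33 = (0.55)(0.80) − (-0.45)(-0.15) = 0.3725
det(I−A) = Σ_j (I−A)_1j·C_1j = (0.55)(0.6050) + (-0.45)(0.1275) + (-0.15)(0.0375) = 0.26975
adj(I−A) = Cᵀ =
  [ 0.6050   0.4200   0.2550]
  [ 0.1275   0.4675   0.1875]
  [ 0.0375   0.1375   0.3725]
(I − A)⁻¹ = adj(I−A) / det(I−A) ≈
  [   2.2428     1.5570     0.9453]
  [   0.4727     1.7331     0.6951]
  [   0.1390     0.5097     1.3809]
x = (I − A)⁻¹ d = adj(I−A)·d / det(I−A), with det(I−A) = 0.26975:
  x_1 = (0.6050·40 + 0.4200·25 + 0.2550·50) / 0.26975 = 47.45 / 0.26975 ≈ 175.90
  x_2 = (0.1275·40 + 0.4675·25 + 0.1875·50) / 0.26975 = 26.1625 / 0.26975 ≈ 96.99
  x_3 = (0.0375·40 + 0.1375·25 + 0.3725·50) / 0.26975 = 23.5625 / 0.26975 ≈ 87.35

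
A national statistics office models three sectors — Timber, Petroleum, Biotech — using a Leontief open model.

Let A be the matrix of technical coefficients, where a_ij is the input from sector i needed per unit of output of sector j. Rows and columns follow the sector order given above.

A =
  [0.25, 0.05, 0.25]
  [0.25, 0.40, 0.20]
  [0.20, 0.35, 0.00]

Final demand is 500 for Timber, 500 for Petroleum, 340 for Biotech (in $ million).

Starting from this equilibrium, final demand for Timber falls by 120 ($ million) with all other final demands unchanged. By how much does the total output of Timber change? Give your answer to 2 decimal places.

I − A =
  [   0.75    -0.05    -0.25]
  [  -0.25     0.60    -0.20]
  [  -0.20    -0.35     1.00]
Cofactors of I−A, C_ij = (−1)^(i+j)·(minor ij) (rows/columns in the sector order above):
  C_11 = (0.60)(1.00) − (-0.20)(-0.35) = 0.5300
  C_12 = −[(-0.25)(1.00) − (-0.20)(-0.20)] = 0.2900
  C_13 = (-0.25)(-0.35) − (0.60)(-0.20) = 0.2075
  C_21 = −[(-0.05)(1.00) − (-0.25)(-0.35)] = 0.1375
  C_22 = (0.75)(1.00) − (-0.25)(-0.20) = 0.7000
  C_23 = −[(0.75)(-0.35) − (-0.05)(-0.20)] = 0.2725
  C_31 = (-0.05)(-0.20) − (-0.25)(0.60) = 0.1600
  C_32 = −[(0.75)(-0.20) − (-0.25)(-0.25)] = 0.2125
  C_33 = (0.75)(0.60) − (-0.05)(-0.25) = 0.4375
det(I−A) = Σ_j (I−A)_1j·C_1j = (0.75)(0.5300) + (-0.05)(0.2900) + (-0.25)(0.2075) = 0.331125
adj(I−A) = Cᵀ =
  [ 0.5300   0.1375   0.1600]
  [ 0.2900   0.7000   0.2125]
  [ 0.2075   0.2725   0.4375]
(I − A)⁻¹ = adj(I−A) / det(I−A) ≈
  [   1.6006     0.4153     0.4832]
  [   0.8758     2.1140     0.6418]
  [   0.6267     0.8230     1.3213]
Δx = (I − A)⁻¹ Δd with Δd having -120 in the Timber component and 0 elsewhere.
So Δx_1 = L_11 · (-120), where L_11 = adj(I−A)_11 / det(I−A) = 0.5300 / 0.331125.
Δx_1 = 0.5300 × (-120) / 0.331125 = -63.60 / 0.331125 ≈ -192.07.

Δx_1 = -192.07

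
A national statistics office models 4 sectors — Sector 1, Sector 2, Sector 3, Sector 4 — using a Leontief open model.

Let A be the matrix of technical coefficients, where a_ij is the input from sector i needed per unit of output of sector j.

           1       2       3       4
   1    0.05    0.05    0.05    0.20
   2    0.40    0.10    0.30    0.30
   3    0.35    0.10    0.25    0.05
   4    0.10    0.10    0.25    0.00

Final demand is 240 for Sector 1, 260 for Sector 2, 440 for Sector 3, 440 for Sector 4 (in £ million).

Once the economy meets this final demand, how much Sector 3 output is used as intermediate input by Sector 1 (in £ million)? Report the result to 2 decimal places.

I − A =
  [   0.95    -0.05    -0.05    -0.20]
  [  -0.40     0.90    -0.30    -0.30]
  [  -0.35    -0.10     0.75    -0.05]
  [  -0.10    -0.10    -0.25     1.00]
Compute the cofactors C_ij = (−1)^(i+j)·(3×3 minor ij) of I−A; the adjugate is their transpose:
adj(I−A) = Cᵀ =
  [ 0.602250   0.062125   0.113250   0.144750]
  [ 0.450250   0.650375   0.391750   0.304750]
  [ 0.354000   0.122500   0.779000   0.146500]
  [ 0.193750   0.101875   0.245250   0.574750]
det(I−A) = Σ_j (I−A)_1j·C_1j = (0.95)(0.602250) + (-0.05)(0.450250) + (-0.05)(0.354000) + (-0.20)(0.193750) = 0.493175
(I − A)⁻¹ = adj(I−A) / det(I−A) ≈
  [   1.2212     0.1260     0.2296     0.2935]
  [   0.9130     1.3188     0.7943     0.6179]
  [   0.7178     0.2484     1.5796     0.2971]
  [   0.3929     0.2066     0.4973     1.1654]
First solve x = (I − A)⁻¹ d = adj(I−A)·d / det(I−A); in particular x_1 = (0.602250·240 + 0.062125·260 + 0.113250·440 + 0.144750·440) / 0.493175 = 274.2125 / 0.493175 ≈ 556.0146.
Intermediate flow from 3 to 1: z_31 = a_31 · x_1 = 0.35 × 274.2125 / 0.493175 = 95.974375 / 0.493175 ≈ 194.61.

z_31 = 194.61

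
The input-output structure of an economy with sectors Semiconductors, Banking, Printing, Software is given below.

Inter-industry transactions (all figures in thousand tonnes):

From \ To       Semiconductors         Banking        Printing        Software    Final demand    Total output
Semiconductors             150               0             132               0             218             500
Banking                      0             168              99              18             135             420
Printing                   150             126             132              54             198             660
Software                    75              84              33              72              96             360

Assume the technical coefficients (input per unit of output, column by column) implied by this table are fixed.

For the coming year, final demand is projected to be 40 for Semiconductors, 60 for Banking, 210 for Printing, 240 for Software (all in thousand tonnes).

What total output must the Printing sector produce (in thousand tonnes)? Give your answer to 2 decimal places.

x_3 = 522.16

Technical coefficients a_ij = z_ij / X_j:
  a_11 = 150/500 = 0.30, a_21 = 0/500 = 0.00, a_31 = 150/500 = 0.30, a_41 = 75/500 = 0.15
  a_12 = 0/420 = 0.00, a_22 = 168/420 = 0.40, a_32 = 126/420 = 0.30, a_42 = 84/420 = 0.20
  a_13 = 132/660 = 0.20, a_23 = 99/660 = 0.15, a_33 = 132/660 = 0.20, a_43 = 33/660 = 0.05
  a_14 = 0/360 = 0.00, a_24 = 18/360 = 0.05, a_34 = 54/360 = 0.15, a_44 = 72/360 = 0.20
I − A =
  [   0.70     0.00    -0.20     0.00]
  [   0.00     0.60    -0.15    -0.05]
  [  -0.30    -0.30     0.80    -0.15]
  [  -0.15    -0.20    -0.05     0.80]
Compute the cofactors C_ij = (−1)^(i+j)·(3×3 minor ij) of I−A; the adjugate is their transpose:
adj(I−A) = Cᵀ =
  [ 0.330250   0.054000   0.094000   0.021000]
  [ 0.046125   0.390250   0.087250   0.040750]
  [ 0.156750   0.189000   0.329000   0.073500]
  [ 0.083250   0.119500   0.060000   0.268500]
det(I−A) = Σ_j (I−A)_1j·C_1j = (0.70)(0.330250) + (0.00)(0.046125) + (-0.20)(0.156750) + (0.00)(0.083250) = 0.199825
(I − A)⁻¹ = adj(I−A) / det(I−A) ≈
  [   1.6527     0.2702     0.4704     0.1051]
  [   0.2308     1.9530     0.4366     0.2039]
  [   0.7844     0.9458     1.6464     0.3678]
  [   0.4166     0.5980     0.3003     1.3437]
x = (I − A)⁻¹ d = adj(I−A)·d / det(I−A), with det(I−A) = 0.199825:
  x_1 = (0.330250·40 + 0.054000·60 + 0.094000·210 + 0.021000·240) / 0.199825 = 41.23 / 0.199825 ≈ 206.33
  x_2 = (0.046125·40 + 0.390250·60 + 0.087250·210 + 0.040750·240) / 0.199825 = 53.3625 / 0.199825 ≈ 267.05
  x_3 = (0.156750·40 + 0.189000·60 + 0.329000·210 + 0.073500·240) / 0.199825 = 104.34 / 0.199825 ≈ 522.16
  x_4 = (0.083250·40 + 0.119500·60 + 0.060000·210 + 0.268500·240) / 0.199825 = 87.54 / 0.199825 ≈ 438.08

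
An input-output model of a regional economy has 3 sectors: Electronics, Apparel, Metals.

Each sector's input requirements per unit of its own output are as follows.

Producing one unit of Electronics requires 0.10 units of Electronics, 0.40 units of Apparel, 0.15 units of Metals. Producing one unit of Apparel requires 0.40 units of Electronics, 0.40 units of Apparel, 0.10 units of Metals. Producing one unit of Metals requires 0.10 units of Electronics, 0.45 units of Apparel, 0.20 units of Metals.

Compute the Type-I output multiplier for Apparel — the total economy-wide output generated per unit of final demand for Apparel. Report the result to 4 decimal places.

I − A =
  [   0.90    -0.40    -0.10]
  [  -0.40     0.60    -0.45]
  [  -0.15    -0.10     0.80]
Cofactors of I−A, C_ij = (−1)^(i+j)·(minor ij) (rows/columns in the sector order above):
  C_11 = (0.60)(0.80) − (-0.45)(-0.10) = 0.4350
  C_12 = −[(-0.40)(0.80) − (-0.45)(-0.15)] = 0.3875
  C_13 = (-0.40)(-0.10) − (0.60)(-0.15) = 0.1300
  C_21 = −[(-0.40)(0.80) − (-0.10)(-0.10)] = 0.3300
  C_22 = (0.90)(0.80) − (-0.10)(-0.15) = 0.7050
  C_23 = −[(0.90)(-0.10) − (-0.40)(-0.15)] = 0.1500
  C_31 = (-0.40)(-0.45) − (-0.10)(0.60) = 0.2400
  C_32 = −[(0.90)(-0.45) − (-0.10)(-0.40)] = 0.4450
  C_33 = (0.90)(0.60) − (-0.40)(-0.40) = 0.3800
det(I−A) = Σ_j (I−A)_1j·C_1j = (0.90)(0.4350) + (-0.40)(0.3875) + (-0.10)(0.1300) = 0.2235
adj(I−A) = Cᵀ =
  [ 0.4350   0.3300   0.2400]
  [ 0.3875   0.7050   0.4450]
  [ 0.1300   0.1500   0.3800]
(I − A)⁻¹ = adj(I−A) / det(I−A) ≈
  [   1.94631     1.47651     1.07383]
  [   1.73378     3.15436     1.99105]
  [   0.58166     0.67114     1.70022]
The output multiplier for sector j is the column-j sum of the Leontief inverse (I − A)⁻¹ = adj(I−A) / det(I−A).
Column 2 of adj(I−A): (0.3300, 0.7050, 0.1500); det(I−A) = 0.2235.
m_2 = (0.3300 + 0.7050 + 0.1500) / 0.2235 = 1.185 / 0.2235 ≈ 5.3020.

m_2 = 5.3020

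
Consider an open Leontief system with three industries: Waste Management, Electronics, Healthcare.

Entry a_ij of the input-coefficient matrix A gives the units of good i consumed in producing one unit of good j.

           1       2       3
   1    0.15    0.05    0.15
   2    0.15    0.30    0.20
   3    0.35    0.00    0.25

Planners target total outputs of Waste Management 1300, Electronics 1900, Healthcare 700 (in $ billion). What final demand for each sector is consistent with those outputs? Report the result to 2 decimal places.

I − A =
  [   0.85    -0.05    -0.15]
  [  -0.15     0.70    -0.20]
  [  -0.35     0.00     0.75]
d = (I − A) x:
  d_1 = (+0.85)·1300 + (-0.05)·1900 + (-0.15)·700 = 905.00
  d_2 = (-0.15)·1300 + (+0.70)·1900 + (-0.20)·700 = 995.00
  d_3 = (-0.35)·1300 + (+0.00)·1900 + (+0.75)·700 = 70.00

d_1 = 905.00, d_2 = 995.00, d_3 = 70.00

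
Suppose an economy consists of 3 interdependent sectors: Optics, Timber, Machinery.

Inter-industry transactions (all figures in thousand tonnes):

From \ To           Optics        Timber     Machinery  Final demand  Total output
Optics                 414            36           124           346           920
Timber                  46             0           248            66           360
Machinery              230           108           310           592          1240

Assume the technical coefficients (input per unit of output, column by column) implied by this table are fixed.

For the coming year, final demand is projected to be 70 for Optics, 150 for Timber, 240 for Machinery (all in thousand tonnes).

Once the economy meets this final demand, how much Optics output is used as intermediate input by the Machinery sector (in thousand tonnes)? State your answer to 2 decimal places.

z_13 = 51.66

Technical coefficients a_ij = z_ij / X_j:
  a_11 = 414/920 = 0.45, a_21 = 46/920 = 0.05, a_31 = 230/920 = 0.25
  a_12 = 36/360 = 0.10, a_22 = 0/360 = 0.00, a_32 = 108/360 = 0.30
  a_13 = 124/1240 = 0.10, a_23 = 248/1240 = 0.20, a_33 = 310/1240 = 0.25
I − A =
  [   0.55    -0.10    -0.10]
  [  -0.05     1.00    -0.20]
  [  -0.25    -0.30     0.75]
Cofactors of I−A, C_ij = (−1)^(i+j)·(minor ij) (rows/columns in the sector order above):
  C_11 = (1.00)(0.75) − (-0.20)(-0.30) = 0.6900
  C_12 = −[(-0.05)(0.75) − (-0.20)(-0.25)] = 0.0875
  C_13 = (-0.05)(-0.30) − (1.00)(-0.25) = 0.2650
  C_21 = −[(-0.10)(0.75) − (-0.10)(-0.30)] = 0.1050
  C_22 = (0.55)(0.75) − (-0.10)(-0.25) = 0.3875
  C_23 = −[(0.55)(-0.30) − (-0.10)(-0.25)] = 0.1900
  C_31 = (-0.10)(-0.20) − (-0.10)(1.00) = 0.1200
  C_32 = −[(0.55)(-0.20) − (-0.10)(-0.05)] = 0.1150
  C_33 = (0.55)(1.00) − (-0.10)(-0.05) = 0.5450
det(I−A) = Σ_j (I−A)_1j·C_1j = (0.55)(0.6900) + (-0.10)(0.0875) + (-0.10)(0.2650) = 0.34425
adj(I−A) = Cᵀ =
  [ 0.6900   0.1050   0.1200]
  [ 0.0875   0.3875   0.1150]
  [ 0.2650   0.1900   0.5450]
(I − A)⁻¹ = adj(I−A) / det(I−A) ≈
  [   2.0044     0.3050     0.3486]
  [   0.2542     1.1256     0.3341]
  [   0.7698     0.5519     1.5832]
First solve x = (I − A)⁻¹ d = adj(I−A)·d / det(I−A); in particular x_3 = (0.2650·70 + 0.1900·150 + 0.5450·240) / 0.34425 = 177.85 / 0.34425 ≈ 516.6304.
Intermediate flow from 1 to 3: z_13 = a_13 · x_3 = 0.10 × 177.85 / 0.34425 = 17.785 / 0.34425 ≈ 51.66.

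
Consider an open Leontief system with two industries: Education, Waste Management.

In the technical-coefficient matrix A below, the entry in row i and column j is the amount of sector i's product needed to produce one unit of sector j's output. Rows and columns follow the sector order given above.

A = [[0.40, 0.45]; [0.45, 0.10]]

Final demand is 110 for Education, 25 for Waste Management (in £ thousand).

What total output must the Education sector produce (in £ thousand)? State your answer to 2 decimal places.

x_E = 326.67

I − A =
  [   0.60    -0.45]
  [  -0.45     0.90]
det(I−A) = (0.60)(0.90) − (-0.45)(-0.45) = 0.3375
adj(I−A) = [[0.90, 0.45], [0.45, 0.60]]
(I − A)⁻¹ = adj(I−A) / det(I−A) ≈
  [   2.6667     1.3333]
  [   1.3333     1.7778]
x = (I − A)⁻¹ d = adj(I−A)·d / det(I−A), with det(I−A) = 0.3375:
  x_E = (0.90·110 + 0.45·25) / 0.3375 = 110.25 / 0.3375 ≈ 326.67
  x_W = (0.45·110 + 0.60·25) / 0.3375 = 64.50 / 0.3375 ≈ 191.11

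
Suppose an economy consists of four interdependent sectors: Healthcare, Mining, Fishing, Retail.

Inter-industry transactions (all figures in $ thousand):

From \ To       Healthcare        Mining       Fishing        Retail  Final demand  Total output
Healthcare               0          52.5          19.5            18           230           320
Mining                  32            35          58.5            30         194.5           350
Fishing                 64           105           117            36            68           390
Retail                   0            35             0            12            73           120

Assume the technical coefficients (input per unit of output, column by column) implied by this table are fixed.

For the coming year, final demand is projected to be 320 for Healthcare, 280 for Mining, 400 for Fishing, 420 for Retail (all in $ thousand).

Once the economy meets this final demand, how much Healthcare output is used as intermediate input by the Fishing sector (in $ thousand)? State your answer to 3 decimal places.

z_HF = 64.525

Technical coefficients a_ij = z_ij / X_j:
  a_HH = 0/320 = 0.00, a_MH = 32/320 = 0.10, a_FH = 64/320 = 0.20, a_RH = 0/320 = 0.00
  a_HM = 52.5/350 = 0.15, a_MM = 35/350 = 0.10, a_FM = 105/350 = 0.30, a_RM = 35/350 = 0.10
  a_HF = 19.5/390 = 0.05, a_MF = 58.5/390 = 0.15, a_FF = 117/390 = 0.30, a_RF = 0/390 = 0.00
  a_HR = 18/120 = 0.15, a_MR = 30/120 = 0.25, a_FR = 36/120 = 0.30, a_RR = 12/120 = 0.10
I − A =
  [   1.00    -0.15    -0.05    -0.15]
  [  -0.10     0.90    -0.15    -0.25]
  [  -0.20    -0.30     0.70    -0.30]
  [   0.00    -0.10     0.00     0.90]
Compute the cofactors C_ij = (−1)^(i+j)·(3×3 minor ij) of I−A; the adjugate is their transpose:
adj(I−A) = Cᵀ =
  [ 0.50450   0.12000   0.06175   0.13800]
  [ 0.09000   0.62100   0.13950   0.23400]
  [ 0.18700   0.33000   0.77000   0.37950]
  [ 0.01000   0.06900   0.01550   0.55950]
det(I−A) = Σ_j (I−A)_1j·C_1j = (1.00)(0.50450) + (-0.15)(0.09000) + (-0.05)(0.18700) + (-0.15)(0.01000) = 0.48015
(I − A)⁻¹ = adj(I−A) / det(I−A) ≈
  [   1.0507     0.2499     0.1286     0.2874]
  [   0.1874     1.2933     0.2905     0.4873]
  [   0.3895     0.6873     1.6037     0.7904]
  [   0.0208     0.1437     0.0323     1.1653]
First solve x = (I − A)⁻¹ d = adj(I−A)·d / det(I−A); in particular x_F = (0.18700·320 + 0.33000·280 + 0.77000·400 + 0.37950·420) / 0.48015 = 619.63 / 0.48015 ≈ 1290.49255.
Intermediate flow from H to F: z_HF = a_HF · x_F = 0.05 × 619.63 / 0.48015 = 30.9815 / 0.48015 ≈ 64.525.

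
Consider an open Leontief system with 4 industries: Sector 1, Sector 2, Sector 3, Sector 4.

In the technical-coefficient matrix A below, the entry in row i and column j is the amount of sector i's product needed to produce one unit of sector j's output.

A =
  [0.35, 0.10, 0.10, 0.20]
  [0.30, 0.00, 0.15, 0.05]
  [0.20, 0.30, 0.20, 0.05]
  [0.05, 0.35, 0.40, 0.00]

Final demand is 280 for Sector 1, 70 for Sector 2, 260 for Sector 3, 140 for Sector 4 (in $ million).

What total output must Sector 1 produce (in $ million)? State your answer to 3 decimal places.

x_1 = 809.731

I − A =
  [   0.65    -0.10    -0.10    -0.20]
  [  -0.30     1.00    -0.15    -0.05]
  [  -0.20    -0.30     0.80    -0.05]
  [  -0.05    -0.35    -0.40     1.00]
Compute the cofactors C_ij = (−1)^(i+j)·(3×3 minor ij) of I−A; the adjugate is their transpose:
adj(I−A) = Cᵀ =
  [ 0.712375   0.189750   0.205750   0.162250]
  [ 0.270375   0.462750   0.163250   0.085375]
  [ 0.295000   0.237625   0.577375   0.099750]
  [ 0.248250   0.266500   0.298375   0.434750]
det(I−A) = Σ_j (I−A)_1j·C_1j = (0.65)(0.712375) + (-0.10)(0.270375) + (-0.10)(0.295000) + (-0.20)(0.248250) = 0.35685625
(I − A)⁻¹ = adj(I−A) / det(I−A) ≈
  [   1.9963     0.5317     0.5766     0.4547]
  [   0.7577     1.2967     0.4575     0.2392]
  [   0.8267     0.6659     1.6179     0.2795]
  [   0.6957     0.7468     0.8361     1.2183]
x = (I − A)⁻¹ d = adj(I−A)·d / det(I−A), with det(I−A) = 0.35685625:
  x_1 = (0.712375·280 + 0.189750·70 + 0.205750·260 + 0.162250·140) / 0.35685625 = 288.9575 / 0.35685625 ≈ 809.731
  x_2 = (0.270375·280 + 0.462750·70 + 0.163250·260 + 0.085375·140) / 0.35685625 = 162.495 / 0.35685625 ≈ 455.351
  x_3 = (0.295000·280 + 0.237625·70 + 0.577375·260 + 0.099750·140) / 0.35685625 = 263.31625 / 0.35685625 ≈ 737.878
  x_4 = (0.248250·280 + 0.266500·70 + 0.298375·260 + 0.434750·140) / 0.35685625 = 226.6075 / 0.35685625 ≈ 635.011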